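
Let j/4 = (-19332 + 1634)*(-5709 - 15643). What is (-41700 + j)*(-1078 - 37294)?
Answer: -57999626571248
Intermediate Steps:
j = 1511550784 (j = 4*((-19332 + 1634)*(-5709 - 15643)) = 4*(-17698*(-21352)) = 4*377887696 = 1511550784)
(-41700 + j)*(-1078 - 37294) = (-41700 + 1511550784)*(-1078 - 37294) = 1511509084*(-38372) = -57999626571248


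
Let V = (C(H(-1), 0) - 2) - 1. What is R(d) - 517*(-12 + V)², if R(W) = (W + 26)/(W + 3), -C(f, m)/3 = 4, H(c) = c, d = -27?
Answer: -9045431/24 ≈ -3.7689e+5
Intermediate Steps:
C(f, m) = -12 (C(f, m) = -3*4 = -12)
V = -15 (V = (-12 - 2) - 1 = -14 - 1 = -15)
R(W) = (26 + W)/(3 + W)
R(d) - 517*(-12 + V)² = (26 - 27)/(3 - 27) - 517*(-12 - 15)² = -1/(-24) - 517*(-27)² = -1/24*(-1) - 517*729 = 1/24 - 376893 = -9045431/24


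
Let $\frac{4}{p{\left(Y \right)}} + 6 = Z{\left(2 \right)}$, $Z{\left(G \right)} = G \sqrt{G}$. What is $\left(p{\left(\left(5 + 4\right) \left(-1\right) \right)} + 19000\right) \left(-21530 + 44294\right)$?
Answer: $432496488 - 6504 \sqrt{2} \approx 4.3249 \cdot 10^{8}$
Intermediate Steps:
$Z{\left(G \right)} = G^{\frac{3}{2}}$
$p{\left(Y \right)} = \frac{4}{-6 + 2 \sqrt{2}}$ ($p{\left(Y \right)} = \frac{4}{-6 + 2^{\frac{3}{2}}} = \frac{4}{-6 + 2 \sqrt{2}}$)
$\left(p{\left(\left(5 + 4\right) \left(-1\right) \right)} + 19000\right) \left(-21530 + 44294\right) = \left(\left(- \frac{6}{7} - \frac{2 \sqrt{2}}{7}\right) + 19000\right) \left(-21530 + 44294\right) = \left(\frac{132994}{7} - \frac{2 \sqrt{2}}{7}\right) 22764 = 432496488 - 6504 \sqrt{2}$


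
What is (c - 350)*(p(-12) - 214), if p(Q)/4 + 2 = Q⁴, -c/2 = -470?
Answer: 48805980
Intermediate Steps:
c = 940 (c = -2*(-470) = 940)
p(Q) = -8 + 4*Q⁴
(c - 350)*(p(-12) - 214) = (940 - 350)*((-8 + 4*(-12)⁴) - 214) = 590*((-8 + 4*20736) - 214) = 590*((-8 + 82944) - 214) = 590*(82936 - 214) = 590*82722 = 48805980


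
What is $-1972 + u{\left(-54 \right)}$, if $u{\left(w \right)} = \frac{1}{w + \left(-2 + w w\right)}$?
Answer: $- \frac{5639919}{2860} \approx -1972.0$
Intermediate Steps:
$u{\left(w \right)} = \frac{1}{-2 + w + w^{2}}$ ($u{\left(w \right)} = \frac{1}{w + \left(-2 + w^{2}\right)} = \frac{1}{-2 + w + w^{2}}$)
$-1972 + u{\left(-54 \right)} = -1972 + \frac{1}{-2 - 54 + \left(-54\right)^{2}} = -1972 + \frac{1}{-2 - 54 + 2916} = -1972 + \frac{1}{2860} = - \frac{5639919}{2860}$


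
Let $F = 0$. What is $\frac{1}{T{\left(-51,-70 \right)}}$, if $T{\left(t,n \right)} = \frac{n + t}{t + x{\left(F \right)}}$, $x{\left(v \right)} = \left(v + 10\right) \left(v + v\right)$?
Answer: $\frac{51}{121} \approx 0.42149$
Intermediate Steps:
$x{\left(v \right)} = 2 v \left(10 + v\right)$ ($x{\left(v \right)} = \left(10 + v\right) 2 v = 2 v \left(10 + v\right)$)
$T{\left(t,n \right)} = \frac{n + t}{t}$ ($T{\left(t,n \right)} = \frac{n + t}{t + 2 \cdot 0 \left(10 + 0\right)} = \frac{n + t}{t + 2 \cdot 0 \cdot 10} = \frac{n + t}{t + 0} = \frac{n + t}{t}$)
$\frac{1}{T{\left(-51,-70 \right)}} = \frac{1}{\frac{1}{-51} \left(-70 - 51\right)} = \frac{1}{\left(- \frac{1}{51}\right) \left(-121\right)} = \frac{1}{\frac{121}{51}} = \frac{51}{121}$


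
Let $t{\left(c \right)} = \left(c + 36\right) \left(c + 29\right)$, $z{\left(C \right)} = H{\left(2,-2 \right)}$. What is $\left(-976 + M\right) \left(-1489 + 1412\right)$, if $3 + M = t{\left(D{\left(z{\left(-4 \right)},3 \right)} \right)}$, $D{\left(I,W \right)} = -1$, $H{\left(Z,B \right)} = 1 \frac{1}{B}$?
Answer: $-77$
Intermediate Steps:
$H{\left(Z,B \right)} = \frac{1}{B}$
$z{\left(C \right)} = - \frac{1}{2}$ ($z{\left(C \right)} = \frac{1}{-2} = - \frac{1}{2}$)
$t{\left(c \right)} = \left(29 + c\right) \left(36 + c\right)$ ($t{\left(c \right)} = \left(36 + c\right) \left(29 + c\right) = \left(29 + c\right) \left(36 + c\right)$)
$M = 977$ ($M = -3 + \left(1044 + \left(-1\right)^{2} + 65 \left(-1\right)\right) = -3 + \left(1044 + 1 - 65\right) = -3 + 980 = 977$)
$\left(-976 + M\right) \left(-1489 + 1412\right) = \left(-976 + 977\right) \left(-1489 + 1412\right) = 1 \left(-77\right) = -77$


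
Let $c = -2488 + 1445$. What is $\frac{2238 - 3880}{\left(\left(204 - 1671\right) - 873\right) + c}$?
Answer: $\frac{1642}{3383} \approx 0.48537$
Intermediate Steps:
$c = -1043$
$\frac{2238 - 3880}{\left(\left(204 - 1671\right) - 873\right) + c} = \frac{2238 - 3880}{\left(\left(204 - 1671\right) - 873\right) - 1043} = - \frac{1642}{\left(-1467 - 873\right) - 1043} = - \frac{1642}{-2340 - 1043} = - \frac{1642}{-3383} = \left(-1642\right) \left(- \frac{1}{3383}\right) = \frac{1642}{3383}$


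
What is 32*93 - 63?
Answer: 2913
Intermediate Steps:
32*93 - 63 = 2976 - 63 = 2913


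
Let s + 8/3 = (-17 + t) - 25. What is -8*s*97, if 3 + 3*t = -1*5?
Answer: 110192/3 ≈ 36731.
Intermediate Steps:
t = -8/3 (t = -1 + (-1*5)/3 = -1 + (⅓)*(-5) = -1 - 5/3 = -8/3 ≈ -2.6667)
s = -142/3 (s = -8/3 + ((-17 - 8/3) - 25) = -8/3 + (-59/3 - 25) = -8/3 - 134/3 = -142/3 ≈ -47.333)
-8*s*97 = -8*(-142/3)*97 = (1136/3)*97 = 110192/3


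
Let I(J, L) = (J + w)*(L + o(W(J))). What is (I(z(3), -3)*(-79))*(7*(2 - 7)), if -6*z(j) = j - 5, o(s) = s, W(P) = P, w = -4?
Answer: 243320/9 ≈ 27036.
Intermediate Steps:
z(j) = ⅚ - j/6 (z(j) = -(j - 5)/6 = -(-5 + j)/6 = ⅚ - j/6)
I(J, L) = (-4 + J)*(J + L) (I(J, L) = (J - 4)*(L + J) = (-4 + J)*(J + L))
(I(z(3), -3)*(-79))*(7*(2 - 7)) = (((⅚ - ⅙*3)² - 4*(⅚ - ⅙*3) - 4*(-3) + (⅚ - ⅙*3)*(-3))*(-79))*(7*(2 - 7)) = (((⅚ - ½)² - 4*(⅚ - ½) + 12 + (⅚ - ½)*(-3))*(-79))*(7*(-5)) = (((⅓)² - 4*⅓ + 12 + (⅓)*(-3))*(-79))*(-35) = ((⅑ - 4/3 + 12 - 1)*(-79))*(-35) = ((88/9)*(-79))*(-35) = -6952/9*(-35) = 243320/9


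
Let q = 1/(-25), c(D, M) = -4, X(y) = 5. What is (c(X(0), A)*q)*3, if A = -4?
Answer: 12/25 ≈ 0.48000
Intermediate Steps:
q = -1/25 ≈ -0.040000
(c(X(0), A)*q)*3 = -4*(-1/25)*3 = (4/25)*3 = 12/25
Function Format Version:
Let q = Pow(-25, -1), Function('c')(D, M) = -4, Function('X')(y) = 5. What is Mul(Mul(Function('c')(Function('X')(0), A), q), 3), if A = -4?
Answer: Rational(12, 25) ≈ 0.48000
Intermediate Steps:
q = Rational(-1, 25) ≈ -0.040000
Mul(Mul(Function('c')(Function('X')(0), A), q), 3) = Mul(Mul(-4, Rational(-1, 25)), 3) = Mul(Rational(4, 25), 3) = Rational(12, 25)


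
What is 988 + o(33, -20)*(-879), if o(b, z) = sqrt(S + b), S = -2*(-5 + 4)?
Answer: 988 - 879*sqrt(35) ≈ -4212.2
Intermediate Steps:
S = 2 (S = -2*(-1) = 2)
o(b, z) = sqrt(2 + b)
988 + o(33, -20)*(-879) = 988 + sqrt(2 + 33)*(-879) = 988 + sqrt(35)*(-879) = 988 - 879*sqrt(35)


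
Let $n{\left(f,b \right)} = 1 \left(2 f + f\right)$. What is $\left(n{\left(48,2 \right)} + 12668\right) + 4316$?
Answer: $17128$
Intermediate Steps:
$n{\left(f,b \right)} = 3 f$ ($n{\left(f,b \right)} = 1 \cdot 3 f = 3 f$)
$\left(n{\left(48,2 \right)} + 12668\right) + 4316 = \left(3 \cdot 48 + 12668\right) + 4316 = \left(144 + 12668\right) + 4316 = 12812 + 4316 = 17128$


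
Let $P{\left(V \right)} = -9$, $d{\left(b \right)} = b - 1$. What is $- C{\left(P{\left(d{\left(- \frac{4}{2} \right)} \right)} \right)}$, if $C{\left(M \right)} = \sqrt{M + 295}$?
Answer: $- \sqrt{286} \approx -16.912$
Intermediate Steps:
$d{\left(b \right)} = -1 + b$
$C{\left(M \right)} = \sqrt{295 + M}$
$- C{\left(P{\left(d{\left(- \frac{4}{2} \right)} \right)} \right)} = - \sqrt{295 - 9} = - \sqrt{286}$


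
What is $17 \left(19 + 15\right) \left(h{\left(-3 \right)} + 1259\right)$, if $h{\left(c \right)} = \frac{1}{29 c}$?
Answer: $\frac{63309496}{87} \approx 7.277 \cdot 10^{5}$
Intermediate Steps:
$h{\left(c \right)} = \frac{1}{29 c}$
$17 \left(19 + 15\right) \left(h{\left(-3 \right)} + 1259\right) = 17 \left(19 + 15\right) \left(\frac{1}{29 \left(-3\right)} + 1259\right) = 17 \cdot 34 \left(\frac{1}{29} \left(- \frac{1}{3}\right) + 1259\right) = 578 \left(- \frac{1}{87} + 1259\right) = 578 \cdot \frac{109532}{87} = \frac{63309496}{87}$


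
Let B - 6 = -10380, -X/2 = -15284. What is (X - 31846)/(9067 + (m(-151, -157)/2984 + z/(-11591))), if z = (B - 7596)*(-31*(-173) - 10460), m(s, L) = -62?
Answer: -7367146872/6715127041 ≈ -1.0971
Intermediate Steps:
X = 30568 (X = -2*(-15284) = 30568)
B = -10374 (B = 6 - 10380 = -10374)
z = 91593090 (z = (-10374 - 7596)*(-31*(-173) - 10460) = -17970*(5363 - 10460) = -17970*(-5097) = 91593090)
(X - 31846)/(9067 + (m(-151, -157)/2984 + z/(-11591))) = (30568 - 31846)/(9067 + (-62/2984 + 91593090/(-11591))) = -1278/(9067 + (-62*1/2984 + 91593090*(-1/11591))) = -1278/(9067 + (-31/1492 - 91593090/11591)) = -1278/(9067 - 136657249601/17293772) = -1278/20145381123/17293772 = -1278*17293772/20145381123 = -7367146872/6715127041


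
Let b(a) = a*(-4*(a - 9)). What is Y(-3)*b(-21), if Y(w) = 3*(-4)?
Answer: 30240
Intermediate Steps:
Y(w) = -12
b(a) = a*(36 - 4*a) (b(a) = a*(-4*(-9 + a)) = a*(36 - 4*a))
Y(-3)*b(-21) = -48*(-21)*(9 - 1*(-21)) = -48*(-21)*(9 + 21) = -48*(-21)*30 = -12*(-2520) = 30240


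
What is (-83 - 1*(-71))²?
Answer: 144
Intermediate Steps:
(-83 - 1*(-71))² = (-83 + 71)² = (-12)² = 144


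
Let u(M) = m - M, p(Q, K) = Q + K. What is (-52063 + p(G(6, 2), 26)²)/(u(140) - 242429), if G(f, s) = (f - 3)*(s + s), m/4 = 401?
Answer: 50619/240965 ≈ 0.21007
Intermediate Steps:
m = 1604 (m = 4*401 = 1604)
G(f, s) = 2*s*(-3 + f) (G(f, s) = (-3 + f)*(2*s) = 2*s*(-3 + f))
p(Q, K) = K + Q
u(M) = 1604 - M
(-52063 + p(G(6, 2), 26)²)/(u(140) - 242429) = (-52063 + (26 + 2*2*(-3 + 6))²)/((1604 - 1*140) - 242429) = (-52063 + (26 + 2*2*3)²)/((1604 - 140) - 242429) = (-52063 + (26 + 12)²)/(1464 - 242429) = (-52063 + 38²)/(-240965) = (-52063 + 1444)*(-1/240965) = -50619*(-1/240965) = 50619/240965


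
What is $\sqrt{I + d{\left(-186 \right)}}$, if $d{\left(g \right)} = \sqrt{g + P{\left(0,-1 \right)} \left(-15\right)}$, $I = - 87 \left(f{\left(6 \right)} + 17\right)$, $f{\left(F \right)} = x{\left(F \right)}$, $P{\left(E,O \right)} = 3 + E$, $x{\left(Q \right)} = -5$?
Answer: $\sqrt{-1044 + i \sqrt{231}} \approx 0.2352 + 32.312 i$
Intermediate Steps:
$f{\left(F \right)} = -5$
$I = -1044$ ($I = - 87 \left(-5 + 17\right) = \left(-87\right) 12 = -1044$)
$d{\left(g \right)} = \sqrt{-45 + g}$ ($d{\left(g \right)} = \sqrt{g + \left(3 + 0\right) \left(-15\right)} = \sqrt{g + 3 \left(-15\right)} = \sqrt{g - 45} = \sqrt{-45 + g}$)
$\sqrt{I + d{\left(-186 \right)}} = \sqrt{-1044 + \sqrt{-45 - 186}} = \sqrt{-1044 + \sqrt{-231}} = \sqrt{-1044 + i \sqrt{231}}$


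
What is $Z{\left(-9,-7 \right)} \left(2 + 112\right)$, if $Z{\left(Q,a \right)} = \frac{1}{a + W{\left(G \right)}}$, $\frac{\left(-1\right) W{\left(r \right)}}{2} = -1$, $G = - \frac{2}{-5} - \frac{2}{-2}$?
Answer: $- \frac{114}{5} \approx -22.8$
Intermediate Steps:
$G = \frac{7}{5}$ ($G = \left(-2\right) \left(- \frac{1}{5}\right) - -1 = \frac{2}{5} + 1 = \frac{7}{5} \approx 1.4$)
$W{\left(r \right)} = 2$ ($W{\left(r \right)} = \left(-2\right) \left(-1\right) = 2$)
$Z{\left(Q,a \right)} = \frac{1}{2 + a}$ ($Z{\left(Q,a \right)} = \frac{1}{a + 2} = \frac{1}{2 + a}$)
$Z{\left(-9,-7 \right)} \left(2 + 112\right) = \frac{2 + 112}{2 - 7} = \frac{1}{-5} \cdot 114 = \left(- \frac{1}{5}\right) 114 = - \frac{114}{5}$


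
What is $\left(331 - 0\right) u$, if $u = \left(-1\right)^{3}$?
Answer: $-331$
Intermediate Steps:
$u = -1$
$\left(331 - 0\right) u = \left(331 - 0\right) \left(-1\right) = \left(331 + 0\right) \left(-1\right) = 331 \left(-1\right) = -331$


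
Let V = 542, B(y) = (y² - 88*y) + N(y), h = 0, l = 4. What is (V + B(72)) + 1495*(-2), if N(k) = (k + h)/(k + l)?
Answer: -68382/19 ≈ -3599.1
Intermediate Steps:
N(k) = k/(4 + k) (N(k) = (k + 0)/(k + 4) = k/(4 + k))
B(y) = y² - 88*y + y/(4 + y) (B(y) = (y² - 88*y) + y/(4 + y) = y² - 88*y + y/(4 + y))
(V + B(72)) + 1495*(-2) = (542 + 72*(1 + (-88 + 72)*(4 + 72))/(4 + 72)) + 1495*(-2) = (542 + 72*(1 - 16*76)/76) - 2990 = (542 + 72*(1/76)*(1 - 1216)) - 2990 = (542 + 72*(1/76)*(-1215)) - 2990 = (542 - 21870/19) - 2990 = -11572/19 - 2990 = -68382/19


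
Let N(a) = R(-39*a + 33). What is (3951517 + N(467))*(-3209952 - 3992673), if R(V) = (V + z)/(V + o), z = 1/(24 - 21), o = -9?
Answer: -517682628099543250/18189 ≈ -2.8461e+13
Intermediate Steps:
z = 1/3 ≈ 0.33333
R(V) = (1/3 + V)/(-9 + V) (R(V) = (V + 1/3)/(V - 9) = (1/3 + V)/(-9 + V))
N(a) = (100/3 - 39*a)/(24 - 39*a) (N(a) = (1/3 + (-39*a + 33))/(-9 + (-39*a + 33)) = (1/3 + (33 - 39*a))/(-9 + (33 - 39*a)) = (100/3 - 39*a)/(24 - 39*a))
(3951517 + N(467))*(-3209952 - 3992673) = (3951517 + (-100 + 117*467)/(9*(-8 + 13*467)))*(-3209952 - 3992673) = (3951517 + (-100 + 54639)/(9*(-8 + 6071)))*(-7202625) = (3951517 + (1/9)*54539/6063)*(-7202625) = (3951517 + (1/9)*(1/6063)*54539)*(-7202625) = (3951517 + 54539/54567)*(-7202625) = (215622482678/54567)*(-7202625) = -517682628099543250/18189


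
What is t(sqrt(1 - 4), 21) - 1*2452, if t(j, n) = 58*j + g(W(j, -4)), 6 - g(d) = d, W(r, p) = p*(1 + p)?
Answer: -2458 + 58*I*sqrt(3) ≈ -2458.0 + 100.46*I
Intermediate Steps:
g(d) = 6 - d
t(j, n) = -6 + 58*j (t(j, n) = 58*j + (6 - (-4)*(1 - 4)) = 58*j + (6 - (-4)*(-3)) = 58*j + (6 - 1*12) = 58*j + (6 - 12) = 58*j - 6 = -6 + 58*j)
t(sqrt(1 - 4), 21) - 1*2452 = (-6 + 58*sqrt(1 - 4)) - 1*2452 = (-6 + 58*sqrt(-3)) - 2452 = (-6 + 58*(I*sqrt(3))) - 2452 = (-6 + 58*I*sqrt(3)) - 2452 = -2458 + 58*I*sqrt(3)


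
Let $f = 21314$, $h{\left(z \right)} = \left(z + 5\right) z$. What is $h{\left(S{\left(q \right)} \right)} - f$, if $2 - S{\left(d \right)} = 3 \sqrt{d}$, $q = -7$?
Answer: $-21363 - 27 i \sqrt{7} \approx -21363.0 - 71.435 i$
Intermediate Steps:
$S{\left(d \right)} = 2 - 3 \sqrt{d}$
$h{\left(z \right)} = z \left(5 + z\right)$ ($h{\left(z \right)} = \left(5 + z\right) z = z \left(5 + z\right)$)
$h{\left(S{\left(q \right)} \right)} - f = \left(2 - 3 \sqrt{-7}\right) \left(5 + \left(2 - 3 \sqrt{-7}\right)\right) - 21314 = \left(2 - 3 i \sqrt{7}\right) \left(5 + \left(2 - 3 i \sqrt{7}\right)\right) - 21314 = \left(2 - 3 i \sqrt{7}\right) \left(7 - 3 i \sqrt{7}\right) - 21314 = -21314 + \left(2 - 3 i \sqrt{7}\right) \left(7 - 3 i \sqrt{7}\right)$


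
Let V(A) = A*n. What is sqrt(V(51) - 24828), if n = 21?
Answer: I*sqrt(23757) ≈ 154.13*I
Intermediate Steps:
V(A) = 21*A (V(A) = A*21 = 21*A)
sqrt(V(51) - 24828) = sqrt(21*51 - 24828) = sqrt(1071 - 24828) = sqrt(-23757) = I*sqrt(23757)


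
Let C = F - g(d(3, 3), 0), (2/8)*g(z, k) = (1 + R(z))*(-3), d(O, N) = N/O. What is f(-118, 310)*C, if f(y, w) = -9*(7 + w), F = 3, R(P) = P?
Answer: -77031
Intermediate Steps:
g(z, k) = -12 - 12*z (g(z, k) = 4*((1 + z)*(-3)) = 4*(-3 - 3*z) = -12 - 12*z)
f(y, w) = -63 - 9*w
C = 27 (C = 3 - (-12 - 36/3) = 3 - (-12 - 12*1) = 3 - (-12 - 12) = 3 - 1*(-24) = 3 + 24 = 27)
f(-118, 310)*C = (-63 - 9*310)*27 = (-63 - 2790)*27 = -2853*27 = -77031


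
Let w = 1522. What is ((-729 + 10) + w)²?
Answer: 644809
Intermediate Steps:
((-729 + 10) + w)² = ((-729 + 10) + 1522)² = (-719 + 1522)² = 803² = 644809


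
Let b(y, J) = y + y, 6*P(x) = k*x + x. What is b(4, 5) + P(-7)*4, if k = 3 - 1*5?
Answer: 38/3 ≈ 12.667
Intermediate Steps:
k = -2 (k = 3 - 5 = -2)
P(x) = -x/6 (P(x) = (-2*x + x)/6 = (-x)/6 = -x/6)
b(y, J) = 2*y
b(4, 5) + P(-7)*4 = 2*4 - ⅙*(-7)*4 = 8 + (7/6)*4 = 8 + 14/3 = 38/3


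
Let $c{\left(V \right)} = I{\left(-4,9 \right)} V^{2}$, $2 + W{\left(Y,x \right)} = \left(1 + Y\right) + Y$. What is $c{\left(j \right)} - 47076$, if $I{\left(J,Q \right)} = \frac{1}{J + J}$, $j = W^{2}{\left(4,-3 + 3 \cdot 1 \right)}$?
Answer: $- \frac{379009}{8} \approx -47376.0$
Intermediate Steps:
$W{\left(Y,x \right)} = -1 + 2 Y$ ($W{\left(Y,x \right)} = -2 + \left(\left(1 + Y\right) + Y\right) = -2 + \left(1 + 2 Y\right) = -1 + 2 Y$)
$j = 49$ ($j = \left(-1 + 2 \cdot 4\right)^{2} = \left(-1 + 8\right)^{2} = 7^{2} = 49$)
$I{\left(J,Q \right)} = \frac{1}{2 J}$
$c{\left(V \right)} = - \frac{V^{2}}{8}$ ($c{\left(V \right)} = \frac{1}{2 \left(-4\right)} V^{2} = \frac{1}{2} \left(- \frac{1}{4}\right) V^{2} = - \frac{V^{2}}{8}$)
$c{\left(j \right)} - 47076 = - \frac{49^{2}}{8} - 47076 = \left(- \frac{1}{8}\right) 2401 - 47076 = - \frac{2401}{8} - 47076 = - \frac{379009}{8}$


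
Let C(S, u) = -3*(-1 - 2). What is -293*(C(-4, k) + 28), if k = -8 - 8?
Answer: -10841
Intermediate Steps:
k = -16
C(S, u) = 9 (C(S, u) = -3*(-3) = 9)
-293*(C(-4, k) + 28) = -293*(9 + 28) = -293*37 = -10841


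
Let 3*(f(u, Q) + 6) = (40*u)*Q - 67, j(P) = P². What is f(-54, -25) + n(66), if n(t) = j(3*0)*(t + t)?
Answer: 53915/3 ≈ 17972.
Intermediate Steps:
n(t) = 0 (n(t) = (3*0)²*(t + t) = 0²*(2*t) = 0*(2*t) = 0)
f(u, Q) = -85/3 + 40*Q*u/3 (f(u, Q) = -6 + ((40*u)*Q - 67)/3 = -6 + (40*Q*u - 67)/3 = -6 + (-67 + 40*Q*u)/3 = -6 + (-67/3 + 40*Q*u/3) = -85/3 + 40*Q*u/3)
f(-54, -25) + n(66) = (-85/3 + (40/3)*(-25)*(-54)) + 0 = (-85/3 + 18000) + 0 = 53915/3 + 0 = 53915/3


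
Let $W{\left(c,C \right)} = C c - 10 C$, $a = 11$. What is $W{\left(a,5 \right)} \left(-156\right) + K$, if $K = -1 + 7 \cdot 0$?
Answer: $-781$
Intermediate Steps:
$W{\left(c,C \right)} = - 10 C + C c$
$K = -1$ ($K = -1 + 0 = -1$)
$W{\left(a,5 \right)} \left(-156\right) + K = 5 \left(-10 + 11\right) \left(-156\right) - 1 = 5 \cdot 1 \left(-156\right) - 1 = 5 \left(-156\right) - 1 = -780 - 1 = -781$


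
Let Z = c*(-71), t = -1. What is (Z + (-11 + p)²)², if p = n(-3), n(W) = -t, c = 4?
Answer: 33856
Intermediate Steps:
n(W) = 1 (n(W) = -1*(-1) = 1)
Z = -284 (Z = 4*(-71) = -284)
p = 1
(Z + (-11 + p)²)² = (-284 + (-11 + 1)²)² = (-284 + (-10)²)² = (-284 + 100)² = (-184)² = 33856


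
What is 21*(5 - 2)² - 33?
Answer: 156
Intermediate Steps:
21*(5 - 2)² - 33 = 21*3² - 33 = 21*9 - 33 = 189 - 33 = 156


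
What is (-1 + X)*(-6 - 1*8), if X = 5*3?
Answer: -196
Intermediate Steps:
X = 15
(-1 + X)*(-6 - 1*8) = (-1 + 15)*(-6 - 1*8) = 14*(-6 - 8) = 14*(-14) = -196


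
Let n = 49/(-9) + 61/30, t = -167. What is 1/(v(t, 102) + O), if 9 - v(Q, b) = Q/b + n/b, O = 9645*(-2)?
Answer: -9180/176984243 ≈ -5.1869e-5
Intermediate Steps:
n = -307/90 (n = 49*(-⅑) + 61*(1/30) = -49/9 + 61/30 = -307/90 ≈ -3.4111)
O = -19290
v(Q, b) = 9 + 307/(90*b) - Q/b (v(Q, b) = 9 - (Q/b - 307/(90*b)) = 9 - (-307/(90*b) + Q/b) = 9 + (307/(90*b) - Q/b) = 9 + 307/(90*b) - Q/b)
1/(v(t, 102) + O) = 1/((307/90 - 1*(-167) + 9*102)/102 - 19290) = 1/((307/90 + 167 + 918)/102 - 19290) = 1/((1/102)*(97957/90) - 19290) = 1/(97957/9180 - 19290) = 1/(-176984243/9180) = -9180/176984243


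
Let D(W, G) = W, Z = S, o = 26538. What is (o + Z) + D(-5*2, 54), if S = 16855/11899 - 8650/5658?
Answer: 892988944708/33662271 ≈ 26528.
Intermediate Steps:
S = -3780380/33662271 (S = 16855*(1/11899) - 8650*1/5658 = 16855/11899 - 4325/2829 = -3780380/33662271 ≈ -0.11230)
Z = -3780380/33662271 ≈ -0.11230
(o + Z) + D(-5*2, 54) = (26538 - 3780380/33662271) - 5*2 = 893325567418/33662271 - 10 = 892988944708/33662271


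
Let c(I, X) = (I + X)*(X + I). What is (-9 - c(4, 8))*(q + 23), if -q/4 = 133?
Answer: 77877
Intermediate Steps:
q = -532 (q = -4*133 = -532)
c(I, X) = (I + X)² (c(I, X) = (I + X)*(I + X) = (I + X)²)
(-9 - c(4, 8))*(q + 23) = (-9 - (4 + 8)²)*(-532 + 23) = (-9 - 1*12²)*(-509) = (-9 - 1*144)*(-509) = (-9 - 144)*(-509) = -153*(-509) = 77877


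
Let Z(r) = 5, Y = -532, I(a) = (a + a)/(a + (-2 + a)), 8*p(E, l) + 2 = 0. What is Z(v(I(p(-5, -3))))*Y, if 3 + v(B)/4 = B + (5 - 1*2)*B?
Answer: -2660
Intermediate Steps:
p(E, l) = -1/4 (p(E, l) = -1/4 + (1/8)*0 = -1/4 + 0 = -1/4)
I(a) = 2*a/(-2 + 2*a) (I(a) = (2*a)/(-2 + 2*a) = 2*a/(-2 + 2*a))
v(B) = -12 + 16*B (v(B) = -12 + 4*(B + (5 - 1*2)*B) = -12 + 4*(B + (5 - 2)*B) = -12 + 4*(B + 3*B) = -12 + 4*(4*B) = -12 + 16*B)
Z(v(I(p(-5, -3))))*Y = 5*(-532) = -2660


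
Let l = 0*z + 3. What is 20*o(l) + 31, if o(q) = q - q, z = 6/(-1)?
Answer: 31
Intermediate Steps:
z = -6 (z = 6*(-1) = -6)
l = 3 (l = 0*(-6) + 3 = 0 + 3 = 3)
o(q) = 0
20*o(l) + 31 = 20*0 + 31 = 0 + 31 = 31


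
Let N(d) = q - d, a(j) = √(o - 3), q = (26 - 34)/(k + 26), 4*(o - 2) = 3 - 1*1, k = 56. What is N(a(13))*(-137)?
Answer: 548/41 + 137*I*√2/2 ≈ 13.366 + 96.874*I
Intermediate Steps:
o = 5/2 (o = 2 + (3 - 1*1)/4 = 2 + (3 - 1)/4 = 2 + (¼)*2 = 2 + ½ = 5/2 ≈ 2.5000)
q = -4/41 (q = (26 - 34)/(56 + 26) = -8/82 = -8*1/82 = -4/41 ≈ -0.097561)
a(j) = I*√2/2 (a(j) = √(5/2 - 3) = √(-½) = I*√2/2)
N(d) = -4/41 - d
N(a(13))*(-137) = (-4/41 - I*√2/2)*(-137) = 548/41 + 137*I*√2/2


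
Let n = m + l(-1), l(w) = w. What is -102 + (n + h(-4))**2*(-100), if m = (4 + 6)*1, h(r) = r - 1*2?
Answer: -1002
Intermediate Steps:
h(r) = -2 + r (h(r) = r - 2 = -2 + r)
m = 10 (m = 10*1 = 10)
n = 9 (n = 10 - 1 = 9)
-102 + (n + h(-4))**2*(-100) = -102 + (9 + (-2 - 4))**2*(-100) = -102 + (9 - 6)**2*(-100) = -102 + 3**2*(-100) = -102 + 9*(-100) = -102 - 900 = -1002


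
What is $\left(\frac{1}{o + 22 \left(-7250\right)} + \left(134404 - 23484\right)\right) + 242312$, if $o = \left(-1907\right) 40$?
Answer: $\frac{83285040959}{235780} \approx 3.5323 \cdot 10^{5}$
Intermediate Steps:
$o = -76280$
$\left(\frac{1}{o + 22 \left(-7250\right)} + \left(134404 - 23484\right)\right) + 242312 = \left(\frac{1}{-76280 + 22 \left(-7250\right)} + \left(134404 - 23484\right)\right) + 242312 = \left(\frac{1}{-76280 - 159500} + 110920\right) + 242312 = \left(\frac{1}{-235780} + 110920\right) + 242312 = \left(- \frac{1}{235780} + 110920\right) + 242312 = \frac{26152717599}{235780} + 242312 = \frac{83285040959}{235780}$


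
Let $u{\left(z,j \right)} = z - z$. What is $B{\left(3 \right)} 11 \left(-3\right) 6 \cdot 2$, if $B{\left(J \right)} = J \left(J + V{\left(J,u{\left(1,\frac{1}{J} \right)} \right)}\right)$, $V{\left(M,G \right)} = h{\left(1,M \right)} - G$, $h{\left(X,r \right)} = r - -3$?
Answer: $-10692$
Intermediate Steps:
$u{\left(z,j \right)} = 0$
$h{\left(X,r \right)} = 3 + r$ ($h{\left(X,r \right)} = r + 3 = 3 + r$)
$V{\left(M,G \right)} = 3 + M - G$ ($V{\left(M,G \right)} = \left(3 + M\right) - G = 3 + M - G$)
$B{\left(J \right)} = J \left(3 + 2 J\right)$ ($B{\left(J \right)} = J \left(J + \left(3 + J - 0\right)\right) = J \left(J + \left(3 + J + 0\right)\right) = J \left(J + \left(3 + J\right)\right) = J \left(3 + 2 J\right)$)
$B{\left(3 \right)} 11 \left(-3\right) 6 \cdot 2 = 3 \left(3 + 2 \cdot 3\right) 11 \left(-3\right) 6 \cdot 2 = 3 \left(3 + 6\right) 11 \left(\left(-18\right) 2\right) = 3 \cdot 9 \cdot 11 \left(-36\right) = 27 \cdot 11 \left(-36\right) = 297 \left(-36\right) = -10692$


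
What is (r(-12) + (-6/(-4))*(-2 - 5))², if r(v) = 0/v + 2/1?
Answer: 289/4 ≈ 72.250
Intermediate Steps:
r(v) = 2 (r(v) = 0 + 2*1 = 0 + 2 = 2)
(r(-12) + (-6/(-4))*(-2 - 5))² = (2 + (-6/(-4))*(-2 - 5))² = (2 - 6*(-¼)*(-7))² = (2 + (3/2)*(-7))² = (2 - 21/2)² = (-17/2)² = 289/4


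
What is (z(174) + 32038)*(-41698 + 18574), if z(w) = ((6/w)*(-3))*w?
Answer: -740430480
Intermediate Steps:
z(w) = -18 (z(w) = (-18/w)*w = -18)
(z(174) + 32038)*(-41698 + 18574) = (-18 + 32038)*(-41698 + 18574) = 32020*(-23124) = -740430480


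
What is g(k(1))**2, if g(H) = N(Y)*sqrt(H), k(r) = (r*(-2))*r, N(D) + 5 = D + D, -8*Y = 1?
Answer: -441/8 ≈ -55.125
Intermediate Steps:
Y = -1/8 (Y = -1/8*1 = -1/8 ≈ -0.12500)
N(D) = -5 + 2*D (N(D) = -5 + (D + D) = -5 + 2*D)
k(r) = -2*r**2 (k(r) = (-2*r)*r = -2*r**2)
g(H) = -21*sqrt(H)/4 (g(H) = (-5 + 2*(-1/8))*sqrt(H) = (-5 - 1/4)*sqrt(H) = -21*sqrt(H)/4)
g(k(1))**2 = (-21*sqrt(-2)/4)**2 = (-21*I*sqrt(2)/4)**2 = -441/8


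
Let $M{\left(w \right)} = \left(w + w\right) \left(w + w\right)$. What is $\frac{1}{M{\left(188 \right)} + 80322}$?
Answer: $\frac{1}{221698} \approx 4.5106 \cdot 10^{-6}$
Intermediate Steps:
$M{\left(w \right)} = 4 w^{2}$ ($M{\left(w \right)} = 2 w 2 w = 4 w^{2}$)
$\frac{1}{M{\left(188 \right)} + 80322} = \frac{1}{4 \cdot 188^{2} + 80322} = \frac{1}{4 \cdot 35344 + 80322} = \frac{1}{141376 + 80322} = \frac{1}{221698}$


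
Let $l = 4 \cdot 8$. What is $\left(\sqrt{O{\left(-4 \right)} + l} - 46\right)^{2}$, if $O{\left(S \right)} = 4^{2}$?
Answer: $2164 - 368 \sqrt{3} \approx 1526.6$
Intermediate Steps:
$O{\left(S \right)} = 16$
$l = 32$
$\left(\sqrt{O{\left(-4 \right)} + l} - 46\right)^{2} = \left(\sqrt{16 + 32} - 46\right)^{2} = \left(\sqrt{48} - 46\right)^{2} = \left(4 \sqrt{3} - 46\right)^{2} = \left(-46 + 4 \sqrt{3}\right)^{2}$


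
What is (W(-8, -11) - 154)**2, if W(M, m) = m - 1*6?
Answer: 29241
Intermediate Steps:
W(M, m) = -6 + m (W(M, m) = m - 6 = -6 + m)
(W(-8, -11) - 154)**2 = ((-6 - 11) - 154)**2 = (-17 - 154)**2 = (-171)**2 = 29241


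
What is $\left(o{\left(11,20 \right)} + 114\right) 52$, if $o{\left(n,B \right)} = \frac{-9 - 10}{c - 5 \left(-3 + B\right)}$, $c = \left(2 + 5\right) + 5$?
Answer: $\frac{433732}{73} \approx 5941.5$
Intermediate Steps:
$c = 12$ ($c = 7 + 5 = 12$)
$o{\left(n,B \right)} = - \frac{19}{27 - 5 B}$ ($o{\left(n,B \right)} = \frac{-9 - 10}{12 - 5 \left(-3 + B\right)} = - \frac{19}{12 - \left(-15 + 5 B\right)} = - \frac{19}{27 - 5 B}$)
$\left(o{\left(11,20 \right)} + 114\right) 52 = \left(\frac{19}{-27 + 5 \cdot 20} + 114\right) 52 = \left(\frac{19}{-27 + 100} + 114\right) 52 = \left(\frac{19}{73} + 114\right) 52 = \frac{8341}{73} \cdot 52 = \frac{433732}{73}$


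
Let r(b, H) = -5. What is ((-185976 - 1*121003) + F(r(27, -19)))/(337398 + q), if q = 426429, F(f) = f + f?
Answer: -306989/763827 ≈ -0.40191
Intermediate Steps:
F(f) = 2*f
((-185976 - 1*121003) + F(r(27, -19)))/(337398 + q) = ((-185976 - 1*121003) + 2*(-5))/(337398 + 426429) = ((-185976 - 121003) - 10)/763827 = (-306979 - 10)*(1/763827) = -306989*1/763827 = -306989/763827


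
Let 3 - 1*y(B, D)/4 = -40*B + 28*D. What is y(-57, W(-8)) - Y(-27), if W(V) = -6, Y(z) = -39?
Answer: -8397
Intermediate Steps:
y(B, D) = 12 - 112*D + 160*B (y(B, D) = 12 - 4*(-40*B + 28*D) = 12 + (-112*D + 160*B) = 12 - 112*D + 160*B)
y(-57, W(-8)) - Y(-27) = (12 - 112*(-6) + 160*(-57)) - 1*(-39) = (12 + 672 - 9120) + 39 = -8436 + 39 = -8397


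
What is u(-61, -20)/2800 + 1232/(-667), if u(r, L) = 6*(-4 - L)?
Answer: -211598/116725 ≈ -1.8128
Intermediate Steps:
u(r, L) = -24 - 6*L
u(-61, -20)/2800 + 1232/(-667) = (-24 - 6*(-20))/2800 + 1232/(-667) = (-24 + 120)*(1/2800) + 1232*(-1/667) = 96*(1/2800) - 1232/667 = 6/175 - 1232/667 = -211598/116725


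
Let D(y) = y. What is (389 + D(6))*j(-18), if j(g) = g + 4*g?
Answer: -35550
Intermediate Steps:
j(g) = 5*g
(389 + D(6))*j(-18) = (389 + 6)*(5*(-18)) = 395*(-90) = -35550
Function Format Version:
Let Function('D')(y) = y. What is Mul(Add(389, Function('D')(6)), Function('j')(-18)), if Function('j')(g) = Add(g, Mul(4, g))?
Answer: -35550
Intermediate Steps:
Function('j')(g) = Mul(5, g)
Mul(Add(389, Function('D')(6)), Function('j')(-18)) = Mul(Add(389, 6), Mul(5, -18)) = Mul(395, -90) = -35550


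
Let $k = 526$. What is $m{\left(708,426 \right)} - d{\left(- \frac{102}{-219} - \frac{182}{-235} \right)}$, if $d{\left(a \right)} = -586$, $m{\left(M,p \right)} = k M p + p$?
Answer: $158646820$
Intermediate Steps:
$m{\left(M,p \right)} = p + 526 M p$ ($m{\left(M,p \right)} = 526 M p + p = p + 526 M p$)
$m{\left(708,426 \right)} - d{\left(- \frac{102}{-219} - \frac{182}{-235} \right)} = 426 \left(1 + 526 \cdot 708\right) - -586 = 426 \left(1 + 372408\right) + 586 = 426 \cdot 372409 + 586 = 158646234 + 586 = 158646820$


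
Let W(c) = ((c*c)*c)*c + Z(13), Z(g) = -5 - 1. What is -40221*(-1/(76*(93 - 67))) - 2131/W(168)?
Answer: 16019904950357/787035039960 ≈ 20.355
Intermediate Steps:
Z(g) = -6
W(c) = -6 + c⁴ (W(c) = ((c*c)*c)*c - 6 = (c²*c)*c - 6 = c³*c - 6 = c⁴ - 6 = -6 + c⁴)
-40221*(-1/(76*(93 - 67))) - 2131/W(168) = -40221*(-1/(76*(93 - 67))) - 2131/(-6 + 168⁴) = -40221/(26*(-76)) - 2131/(-6 + 796594176) = -40221/(-1976) - 2131/796594170 = -40221*(-1/1976) - 2131*1/796594170 = 40221/1976 - 2131/796594170 = 16019904950357/787035039960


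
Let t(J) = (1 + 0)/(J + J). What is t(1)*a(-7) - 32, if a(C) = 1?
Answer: -63/2 ≈ -31.500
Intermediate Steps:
t(J) = 1/(2*J)
t(1)*a(-7) - 32 = ((1/2)/1)*1 - 32 = ((1/2)*1)*1 - 32 = (1/2)*1 - 32 = 1/2 - 32 = -63/2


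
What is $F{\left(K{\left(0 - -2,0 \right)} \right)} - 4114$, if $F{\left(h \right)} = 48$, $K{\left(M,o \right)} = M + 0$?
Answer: $-4066$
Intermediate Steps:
$K{\left(M,o \right)} = M$
$F{\left(K{\left(0 - -2,0 \right)} \right)} - 4114 = 48 - 4114 = -4066$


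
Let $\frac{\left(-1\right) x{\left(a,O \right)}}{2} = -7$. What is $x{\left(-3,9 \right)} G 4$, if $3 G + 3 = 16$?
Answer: $\frac{728}{3} \approx 242.67$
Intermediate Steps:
$G = \frac{13}{3}$ ($G = -1 + \frac{1}{3} \cdot 16 = -1 + \frac{16}{3} = \frac{13}{3} \approx 4.3333$)
$x{\left(a,O \right)} = 14$ ($x{\left(a,O \right)} = \left(-2\right) \left(-7\right) = 14$)
$x{\left(-3,9 \right)} G 4 = 14 \cdot \frac{13}{3} \cdot 4 = \frac{182}{3} \cdot 4 = \frac{728}{3}$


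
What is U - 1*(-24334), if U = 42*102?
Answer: 28618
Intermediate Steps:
U = 4284
U - 1*(-24334) = 4284 - 1*(-24334) = 4284 + 24334 = 28618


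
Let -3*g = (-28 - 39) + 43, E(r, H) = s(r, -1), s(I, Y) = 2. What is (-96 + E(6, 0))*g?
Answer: -752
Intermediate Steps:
E(r, H) = 2
g = 8 (g = -((-28 - 39) + 43)/3 = -(-67 + 43)/3 = -⅓*(-24) = 8)
(-96 + E(6, 0))*g = (-96 + 2)*8 = -94*8 = -752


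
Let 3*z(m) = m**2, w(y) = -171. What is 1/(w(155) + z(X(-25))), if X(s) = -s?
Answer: 3/112 ≈ 0.026786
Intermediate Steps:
z(m) = m**2/3
1/(w(155) + z(X(-25))) = 1/(-171 + (-1*(-25))**2/3) = 1/(-171 + (1/3)*25**2) = 1/(-171 + (1/3)*625) = 1/(-171 + 625/3) = 1/(112/3) = 3/112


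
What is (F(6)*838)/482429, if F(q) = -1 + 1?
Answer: 0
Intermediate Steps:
F(q) = 0
(F(6)*838)/482429 = (0*838)/482429 = 0*(1/482429) = 0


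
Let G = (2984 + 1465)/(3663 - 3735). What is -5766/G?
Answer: 138384/1483 ≈ 93.314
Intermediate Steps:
G = -1483/24 (G = 4449/(-72) = 4449*(-1/72) = -1483/24 ≈ -61.792)
-5766/G = -5766/(-1483/24) = -5766*(-24/1483) = 138384/1483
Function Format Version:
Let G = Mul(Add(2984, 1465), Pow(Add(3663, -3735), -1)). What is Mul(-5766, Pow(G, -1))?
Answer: Rational(138384, 1483) ≈ 93.314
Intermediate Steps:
G = Rational(-1483, 24) (G = Mul(4449, Pow(-72, -1)) = Mul(4449, Rational(-1, 72)) = Rational(-1483, 24) ≈ -61.792)
Mul(-5766, Pow(G, -1)) = Mul(-5766, Pow(Rational(-1483, 24), -1)) = Mul(-5766, Rational(-24, 1483)) = Rational(138384, 1483)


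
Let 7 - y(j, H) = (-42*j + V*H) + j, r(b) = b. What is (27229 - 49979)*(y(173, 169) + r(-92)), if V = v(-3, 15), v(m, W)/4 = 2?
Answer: -128674000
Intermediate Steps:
v(m, W) = 8 (v(m, W) = 4*2 = 8)
V = 8
y(j, H) = 7 - 8*H + 41*j (y(j, H) = 7 - ((-42*j + 8*H) + j) = 7 - (-41*j + 8*H) = 7 + (-8*H + 41*j) = 7 - 8*H + 41*j)
(27229 - 49979)*(y(173, 169) + r(-92)) = (27229 - 49979)*((7 - 8*169 + 41*173) - 92) = -22750*((7 - 1352 + 7093) - 92) = -22750*(5748 - 92) = -22750*5656 = -128674000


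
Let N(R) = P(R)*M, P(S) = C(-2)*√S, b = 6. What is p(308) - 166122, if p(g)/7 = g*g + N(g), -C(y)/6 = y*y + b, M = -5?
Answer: 497926 + 4200*√77 ≈ 5.3478e+5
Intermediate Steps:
C(y) = -36 - 6*y² (C(y) = -6*(y*y + 6) = -6*(y² + 6) = -6*(6 + y²) = -36 - 6*y²)
P(S) = -60*√S (P(S) = (-36 - 6*(-2)²)*√S = (-36 - 6*4)*√S = (-36 - 24)*√S = -60*√S)
N(R) = 300*√R (N(R) = -60*√R*(-5) = 300*√R)
p(g) = 7*g² + 2100*√g (p(g) = 7*(g*g + 300*√g) = 7*(g² + 300*√g) = 7*g² + 2100*√g)
p(308) - 166122 = (7*308² + 2100*√308) - 166122 = (7*94864 + 2100*(2*√77)) - 166122 = (664048 + 4200*√77) - 166122 = 497926 + 4200*√77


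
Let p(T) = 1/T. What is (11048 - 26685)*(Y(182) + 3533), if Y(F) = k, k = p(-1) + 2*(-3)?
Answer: -55136062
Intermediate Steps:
k = -7 (k = 1/(-1) + 2*(-3) = -1 - 6 = -7)
Y(F) = -7
(11048 - 26685)*(Y(182) + 3533) = (11048 - 26685)*(-7 + 3533) = -15637*3526 = -55136062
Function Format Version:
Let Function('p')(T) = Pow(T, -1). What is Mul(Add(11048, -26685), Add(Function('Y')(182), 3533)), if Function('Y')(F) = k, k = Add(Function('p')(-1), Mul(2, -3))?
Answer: -55136062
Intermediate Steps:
k = -7 (k = Add(Pow(-1, -1), Mul(2, -3)) = Add(-1, -6) = -7)
Function('Y')(F) = -7
Mul(Add(11048, -26685), Add(Function('Y')(182), 3533)) = Mul(Add(11048, -26685), Add(-7, 3533)) = Mul(-15637, 3526) = -55136062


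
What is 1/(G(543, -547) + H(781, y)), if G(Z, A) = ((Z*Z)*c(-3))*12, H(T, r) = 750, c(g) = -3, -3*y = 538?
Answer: -1/10613814 ≈ -9.4217e-8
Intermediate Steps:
y = -538/3 (y = -1/3*538 = -538/3 ≈ -179.33)
G(Z, A) = -36*Z**2 (G(Z, A) = ((Z*Z)*(-3))*12 = (Z**2*(-3))*12 = -3*Z**2*12 = -36*Z**2)
1/(G(543, -547) + H(781, y)) = 1/(-36*543**2 + 750) = 1/(-36*294849 + 750) = 1/(-10614564 + 750) = 1/(-10613814) = -1/10613814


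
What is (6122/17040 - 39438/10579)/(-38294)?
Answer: 4276471/48613467120 ≈ 8.7969e-5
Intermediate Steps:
(6122/17040 - 39438/10579)/(-38294) = (6122*(1/17040) - 39438*1/10579)*(-1/38294) = (3061/8520 - 39438/10579)*(-1/38294) = -4276471/1269480*(-1/38294) = 4276471/48613467120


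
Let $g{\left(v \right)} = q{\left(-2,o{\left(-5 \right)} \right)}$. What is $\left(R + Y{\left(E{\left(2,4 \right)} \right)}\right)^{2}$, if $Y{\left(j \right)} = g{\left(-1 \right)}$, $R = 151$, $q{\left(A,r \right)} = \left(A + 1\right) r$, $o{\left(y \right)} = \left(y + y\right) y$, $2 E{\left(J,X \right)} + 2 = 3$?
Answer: $10201$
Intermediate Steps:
$E{\left(J,X \right)} = \frac{1}{2}$ ($E{\left(J,X \right)} = -1 + \frac{1}{2} \cdot 3 = -1 + \frac{3}{2} = \frac{1}{2}$)
$o{\left(y \right)} = 2 y^{2}$ ($o{\left(y \right)} = 2 y y = 2 y^{2}$)
$q{\left(A,r \right)} = r \left(1 + A\right)$ ($q{\left(A,r \right)} = \left(1 + A\right) r = r \left(1 + A\right)$)
$g{\left(v \right)} = -50$ ($g{\left(v \right)} = 2 \left(-5\right)^{2} \left(1 - 2\right) = 2 \cdot 25 \left(-1\right) = 50 \left(-1\right) = -50$)
$Y{\left(j \right)} = -50$
$\left(R + Y{\left(E{\left(2,4 \right)} \right)}\right)^{2} = \left(151 - 50\right)^{2} = 101^{2} = 10201$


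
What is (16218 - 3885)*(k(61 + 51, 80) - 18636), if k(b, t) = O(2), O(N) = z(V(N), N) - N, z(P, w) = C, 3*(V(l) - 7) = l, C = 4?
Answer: -229813122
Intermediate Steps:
V(l) = 7 + l/3
z(P, w) = 4
O(N) = 4 - N
k(b, t) = 2 (k(b, t) = 4 - 1*2 = 4 - 2 = 2)
(16218 - 3885)*(k(61 + 51, 80) - 18636) = (16218 - 3885)*(2 - 18636) = 12333*(-18634) = -229813122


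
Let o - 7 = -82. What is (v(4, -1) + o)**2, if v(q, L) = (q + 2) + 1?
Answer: 4624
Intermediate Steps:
o = -75 (o = 7 - 82 = -75)
v(q, L) = 3 + q (v(q, L) = (2 + q) + 1 = 3 + q)
(v(4, -1) + o)**2 = ((3 + 4) - 75)**2 = (7 - 75)**2 = (-68)**2 = 4624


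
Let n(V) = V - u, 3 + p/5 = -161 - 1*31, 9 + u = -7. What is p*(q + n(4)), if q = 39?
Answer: -57525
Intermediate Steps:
u = -16 (u = -9 - 7 = -16)
p = -975 (p = -15 + 5*(-161 - 1*31) = -15 + 5*(-161 - 31) = -15 + 5*(-192) = -15 - 960 = -975)
n(V) = 16 + V (n(V) = V - 1*(-16) = V + 16 = 16 + V)
p*(q + n(4)) = -975*(39 + (16 + 4)) = -975*(39 + 20) = -975*59 = -57525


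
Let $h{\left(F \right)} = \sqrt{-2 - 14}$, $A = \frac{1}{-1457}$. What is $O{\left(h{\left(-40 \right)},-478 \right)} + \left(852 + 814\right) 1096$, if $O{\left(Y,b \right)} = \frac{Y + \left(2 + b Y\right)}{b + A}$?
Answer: $\frac{1271667646478}{696447} + \frac{308884 i}{77383} \approx 1.8259 \cdot 10^{6} + 3.9916 i$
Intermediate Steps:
$A = - \frac{1}{1457} \approx -0.00068634$
$h{\left(F \right)} = 4 i$ ($h{\left(F \right)} = \sqrt{-16} = 4 i$)
$O{\left(Y,b \right)} = \frac{2 + Y + Y b}{- \frac{1}{1457} + b}$ ($O{\left(Y,b \right)} = \frac{Y + \left(2 + b Y\right)}{b - \frac{1}{1457}} = \frac{Y + \left(2 + Y b\right)}{- \frac{1}{1457} + b} = \frac{2 + Y + Y b}{- \frac{1}{1457} + b}$)
$O{\left(h{\left(-40 \right)},-478 \right)} + \left(852 + 814\right) 1096 = \frac{1457 \left(2 + 4 i + 4 i \left(-478\right)\right)}{-1 + 1457 \left(-478\right)} + \left(852 + 814\right) 1096 = \frac{1457 \left(2 + 4 i - 1912 i\right)}{-1 - 696446} + 1666 \cdot 1096 = \frac{1457 \left(2 - 1908 i\right)}{-696447} + 1825936 = 1457 \left(- \frac{1}{696447}\right) \left(2 - 1908 i\right) + 1825936 = \left(- \frac{2914}{696447} + \frac{308884 i}{77383}\right) + 1825936 = \frac{1271667646478}{696447} + \frac{308884 i}{77383}$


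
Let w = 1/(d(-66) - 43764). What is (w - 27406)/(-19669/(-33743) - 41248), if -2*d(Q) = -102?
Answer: 40424062676897/60840260252235 ≈ 0.66443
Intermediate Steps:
d(Q) = 51 (d(Q) = -½*(-102) = 51)
w = -1/43713 (w = 1/(51 - 43764) = 1/(-43713) = -1/43713 ≈ -2.2876e-5)
(w - 27406)/(-19669/(-33743) - 41248) = (-1/43713 - 27406)/(-19669/(-33743) - 41248) = -1197998479/(43713*(-19669*(-1/33743) - 41248)) = -1197998479/(43713*(19669/33743 - 41248)) = -1197998479/(43713*(-1391811595/33743)) = -1197998479/43713*(-33743/1391811595) = 40424062676897/60840260252235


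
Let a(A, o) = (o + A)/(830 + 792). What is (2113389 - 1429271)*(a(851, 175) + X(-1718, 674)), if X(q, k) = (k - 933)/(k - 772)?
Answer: 12720832151/5677 ≈ 2.2408e+6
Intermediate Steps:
X(q, k) = (-933 + k)/(-772 + k)
a(A, o) = A/1622 + o/1622 (a(A, o) = (A + o)/1622 = (A + o)*(1/1622) = A/1622 + o/1622)
(2113389 - 1429271)*(a(851, 175) + X(-1718, 674)) = (2113389 - 1429271)*(((1/1622)*851 + (1/1622)*175) + (-933 + 674)/(-772 + 674)) = 684118*((851/1622 + 175/1622) - 259/(-98)) = 684118*(513/811 - 1/98*(-259)) = 684118*(513/811 + 37/14) = 684118*(37189/11354) = 12720832151/5677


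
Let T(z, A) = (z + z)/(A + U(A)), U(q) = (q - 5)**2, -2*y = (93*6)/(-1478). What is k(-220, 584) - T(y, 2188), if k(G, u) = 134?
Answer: 472123982323/3523313303 ≈ 134.00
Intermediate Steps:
y = 279/1478 (y = -93*6/(2*(-1478)) = -279*(-1)/1478 = -1/2*(-279/739) = 279/1478 ≈ 0.18877)
U(q) = (-5 + q)**2
T(z, A) = 2*z/(A + (-5 + A)**2) (T(z, A) = (z + z)/(A + (-5 + A)**2) = (2*z)/(A + (-5 + A)**2) = 2*z/(A + (-5 + A)**2))
k(-220, 584) - T(y, 2188) = 134 - 2*279/(1478*(2188 + (-5 + 2188)**2)) = 134 - 2*279/(1478*(2188 + 2183**2)) = 134 - 2*279/(1478*(2188 + 4765489)) = 134 - 2*279/(1478*4767677) = 134 - 1*279/3523313303 = 134 - 279/3523313303 = 472123982323/3523313303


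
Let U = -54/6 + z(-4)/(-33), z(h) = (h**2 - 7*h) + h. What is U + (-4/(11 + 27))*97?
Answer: -12805/627 ≈ -20.423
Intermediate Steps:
z(h) = h**2 - 6*h
U = -337/33 (U = -54/6 - 4*(-6 - 4)/(-33) = -54*1/6 - 4*(-10)*(-1/33) = -9 + 40*(-1/33) = -9 - 40/33 = -337/33 ≈ -10.212)
U + (-4/(11 + 27))*97 = -337/33 + (-4/(11 + 27))*97 = -337/33 + (-4/38)*97 = -337/33 + ((1/38)*(-4))*97 = -337/33 - 2/19*97 = -337/33 - 194/19 = -12805/627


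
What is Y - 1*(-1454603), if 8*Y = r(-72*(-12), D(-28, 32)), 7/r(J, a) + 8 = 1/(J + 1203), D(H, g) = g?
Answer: 192414870371/132280 ≈ 1.4546e+6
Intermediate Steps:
r(J, a) = 7/(-8 + 1/(1203 + J)) (r(J, a) = 7/(-8 + 1/(J + 1203)) = 7/(-8 + 1/(1203 + J)))
Y = -14469/132280 (Y = (7*(-1203 - (-72)*(-12))/(9623 + 8*(-72*(-12))))/8 = (7*(-1203 - 1*864)/(9623 + 8*864))/8 = (7*(-1203 - 864)/(9623 + 6912))/8 = (7*(-2067)/16535)/8 = (7*(1/16535)*(-2067))/8 = (1/8)*(-14469/16535) = -14469/132280 ≈ -0.10938)
Y - 1*(-1454603) = -14469/132280 - 1*(-1454603) = -14469/132280 + 1454603 = 192414870371/132280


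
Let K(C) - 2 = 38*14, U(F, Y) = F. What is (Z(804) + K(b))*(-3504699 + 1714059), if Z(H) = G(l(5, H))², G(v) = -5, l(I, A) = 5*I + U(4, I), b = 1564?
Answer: -1000967760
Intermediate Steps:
K(C) = 534 (K(C) = 2 + 38*14 = 2 + 532 = 534)
l(I, A) = 4 + 5*I (l(I, A) = 5*I + 4 = 4 + 5*I)
Z(H) = 25 (Z(H) = (-5)² = 25)
(Z(804) + K(b))*(-3504699 + 1714059) = (25 + 534)*(-3504699 + 1714059) = 559*(-1790640) = -1000967760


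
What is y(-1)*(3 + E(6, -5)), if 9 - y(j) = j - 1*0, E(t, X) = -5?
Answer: -20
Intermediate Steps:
y(j) = 9 - j (y(j) = 9 - (j - 1*0) = 9 - (j + 0) = 9 - j)
y(-1)*(3 + E(6, -5)) = (9 - 1*(-1))*(3 - 5) = (9 + 1)*(-2) = 10*(-2) = -20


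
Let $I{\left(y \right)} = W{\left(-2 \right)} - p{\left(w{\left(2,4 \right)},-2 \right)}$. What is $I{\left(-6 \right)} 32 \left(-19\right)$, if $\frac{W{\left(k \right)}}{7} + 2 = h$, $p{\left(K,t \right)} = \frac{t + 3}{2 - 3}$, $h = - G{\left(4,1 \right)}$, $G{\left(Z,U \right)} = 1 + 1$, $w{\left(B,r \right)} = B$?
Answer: $16416$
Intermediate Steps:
$G{\left(Z,U \right)} = 2$
$h = -2$ ($h = \left(-1\right) 2 = -2$)
$p{\left(K,t \right)} = -3 - t$ ($p{\left(K,t \right)} = \frac{3 + t}{-1} = \left(3 + t\right) \left(-1\right) = -3 - t$)
$W{\left(k \right)} = -28$ ($W{\left(k \right)} = -14 + 7 \left(-2\right) = -14 - 14 = -28$)
$I{\left(y \right)} = -27$ ($I{\left(y \right)} = -28 - \left(-3 - -2\right) = -28 - \left(-3 + 2\right) = -28 - -1 = -28 + 1 = -27$)
$I{\left(-6 \right)} 32 \left(-19\right) = \left(-27\right) 32 \left(-19\right) = \left(-864\right) \left(-19\right) = 16416$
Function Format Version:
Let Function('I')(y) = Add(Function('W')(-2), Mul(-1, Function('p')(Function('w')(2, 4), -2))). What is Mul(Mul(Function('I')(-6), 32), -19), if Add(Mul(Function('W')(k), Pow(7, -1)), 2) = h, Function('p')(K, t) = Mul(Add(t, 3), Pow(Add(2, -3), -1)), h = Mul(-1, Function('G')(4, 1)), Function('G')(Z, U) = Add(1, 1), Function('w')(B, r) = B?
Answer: 16416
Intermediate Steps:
Function('G')(Z, U) = 2
h = -2 (h = Mul(-1, 2) = -2)
Function('p')(K, t) = Add(-3, Mul(-1, t)) (Function('p')(K, t) = Mul(Add(3, t), Pow(-1, -1)) = Mul(Add(3, t), -1) = Add(-3, Mul(-1, t)))
Function('W')(k) = -28 (Function('W')(k) = Add(-14, Mul(7, -2)) = Add(-14, -14) = -28)
Function('I')(y) = -27 (Function('I')(y) = Add(-28, Mul(-1, Add(-3, Mul(-1, -2)))) = Add(-28, Mul(-1, Add(-3, 2))) = Add(-28, Mul(-1, -1)) = Add(-28, 1) = -27)
Mul(Mul(Function('I')(-6), 32), -19) = Mul(Mul(-27, 32), -19) = Mul(-864, -19) = 16416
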